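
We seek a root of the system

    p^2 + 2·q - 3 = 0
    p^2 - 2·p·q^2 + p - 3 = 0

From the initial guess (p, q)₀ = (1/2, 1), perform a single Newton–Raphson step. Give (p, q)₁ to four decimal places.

At (1/2, 1): F = (-0.7500, -3.2500).
Jacobian J = [[2·p, 2], [2·p - 2·q^2 + 1, -4·p·q]].
At the point, J = [[1.0000, 2.0000], [0.0000, -2.0000]] (det J = -2.0000).
Solving J·Δ = −F gives Δ = (4.0000, -1.6250).
Then the next iterate is (p, q)₁ = (4.5000, -0.6250).

(4.5000, -0.6250)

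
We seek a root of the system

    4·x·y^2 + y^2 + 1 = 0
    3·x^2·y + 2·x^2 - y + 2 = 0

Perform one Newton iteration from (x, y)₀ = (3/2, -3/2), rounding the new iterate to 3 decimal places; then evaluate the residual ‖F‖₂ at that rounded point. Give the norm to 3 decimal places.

At (3/2, -3/2): F = (16.750, -2.125).
Jacobian J = [[4·y^2, 8·x·y + 2·y], [6·x·y + 4·x, 3·x^2 - 1]].
At the point, J = [[9.000, -21.000], [-7.500, 5.750]] (det J = -105.750).
Solving J·Δ = −F gives Δ = (0.489, 1.007).
Then the next iterate is (x, y)₁ = (1.989, -0.493).
Re-evaluating at (1.989, -0.493): F = (3.17675, 4.55414), so ‖F‖₂ = 5.553.

5.553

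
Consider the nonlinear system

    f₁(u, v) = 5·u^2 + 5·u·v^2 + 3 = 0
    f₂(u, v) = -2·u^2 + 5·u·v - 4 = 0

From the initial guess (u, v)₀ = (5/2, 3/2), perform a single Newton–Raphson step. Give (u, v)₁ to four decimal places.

At (5/2, 3/2): F = (62.3750, 2.2500).
Jacobian J = [[10·u + 5·v^2, 10·u·v], [-4·u + 5·v, 5·u]].
At the point, J = [[36.2500, 37.5000], [-2.5000, 12.5000]] (det J = 546.8750).
Solving J·Δ = −F gives Δ = (-1.2714, -0.4343).
Then the next iterate is (u, v)₁ = (1.2286, 1.0657).

(1.2286, 1.0657)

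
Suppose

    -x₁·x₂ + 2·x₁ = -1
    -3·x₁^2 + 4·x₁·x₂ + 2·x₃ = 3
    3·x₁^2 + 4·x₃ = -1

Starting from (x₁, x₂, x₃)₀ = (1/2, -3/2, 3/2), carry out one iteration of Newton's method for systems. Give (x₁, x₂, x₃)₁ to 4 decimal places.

At (1/2, -3/2, 3/2): F = (2.7500, -3.7500, 7.7500).
Jacobian J = [[-x₂ + 2, -x₁, 0], [-6·x₁ + 4·x₂, 4·x₁, 2], [6·x₁, 0, 4]].
At the point, J = [[3.5000, -0.5000, 0.0000], [-9.0000, 2.0000, 2.0000], [3.0000, 0.0000, 4.0000]] (det J = 7.0000).
Solving J·Δ = −F gives Δ = (-0.9643, -1.2500, -1.2143).
Then the next iterate is (x₁, x₂, x₃)₁ = (-0.4643, -2.7500, 0.2857).

(-0.4643, -2.7500, 0.2857)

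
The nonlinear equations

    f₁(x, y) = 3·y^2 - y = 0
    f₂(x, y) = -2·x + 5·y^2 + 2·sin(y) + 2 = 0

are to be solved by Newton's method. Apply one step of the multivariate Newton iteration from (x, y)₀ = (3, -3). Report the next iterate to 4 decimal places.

At (3, -3): F = (30.0000, 40.717760).
Jacobian J = [[0, 6·y - 1], [-2, 10·y + 2·cos(y)]].
At the point, J = [[0.0000, -19.0000], [-2.0000, -31.979985]] (det J = -38.0000).
Solving J·Δ = −F gives Δ = (-4.8885, 1.5789).
Then the next iterate is (x, y)₁ = (-1.8885, -1.4211).

(-1.8885, -1.4211)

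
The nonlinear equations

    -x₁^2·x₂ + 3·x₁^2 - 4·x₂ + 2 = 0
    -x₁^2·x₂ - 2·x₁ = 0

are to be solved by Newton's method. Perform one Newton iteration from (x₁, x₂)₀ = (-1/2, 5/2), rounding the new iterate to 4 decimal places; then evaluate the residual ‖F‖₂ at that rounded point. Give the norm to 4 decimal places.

At (-1/2, 5/2): F = (-7.8750, 0.3750).
Jacobian J = [[-2·x₁·x₂ + 6·x₁, -x₁^2 - 4], [-2·x₁·x₂ - 2, -x₁^2]].
At the point, J = [[-0.5000, -4.2500], [0.5000, -0.2500]] (det J = 2.2500).
Solving J·Δ = −F gives Δ = (-1.5833, -1.6667).
Then the next iterate is (x₁, x₂)₁ = (-2.0833, 0.8333).
Re-evaluating at (-2.0833, 0.8333): F = (8.070579, 0.549962), so ‖F‖₂ = 8.0893.

8.0893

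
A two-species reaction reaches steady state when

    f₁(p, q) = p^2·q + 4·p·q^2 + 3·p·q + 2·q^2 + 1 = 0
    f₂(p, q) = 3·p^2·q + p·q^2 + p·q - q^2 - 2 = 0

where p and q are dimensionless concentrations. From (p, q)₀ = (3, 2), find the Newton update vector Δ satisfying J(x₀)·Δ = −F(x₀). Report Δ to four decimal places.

(-0.7434, -0.9152)

At (3, 2): F = (93.0000, 66.0000).
Jacobian J = [[2·p·q + 4·q^2 + 3·q, p^2 + 8·p·q + 3·p + 4·q], [6·p·q + q^2 + q, 3·p^2 + 2·p·q + p - 2·q]].
At the point, J = [[34.0000, 74.0000], [42.0000, 38.0000]] (det J = -1816.0000).
Solving J·Δ = −F gives Δ = (-0.7434, -0.9152).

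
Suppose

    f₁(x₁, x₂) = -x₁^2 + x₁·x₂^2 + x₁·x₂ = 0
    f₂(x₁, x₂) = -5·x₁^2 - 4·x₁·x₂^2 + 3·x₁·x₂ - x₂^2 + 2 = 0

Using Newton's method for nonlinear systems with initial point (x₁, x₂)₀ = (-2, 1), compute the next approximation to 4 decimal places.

(-0.9753, 0.6914)

At (-2, 1): F = (-8.0000, -17.0000).
Jacobian J = [[-2·x₁ + x₂^2 + x₂, 2·x₁·x₂ + x₁], [-10·x₁ - 4·x₂^2 + 3·x₂, -8·x₁·x₂ + 3·x₁ - 2·x₂]].
At the point, J = [[6.0000, -6.0000], [19.0000, 8.0000]] (det J = 162.0000).
Solving J·Δ = −F gives Δ = (1.0247, -0.3086).
Then the next iterate is (x₁, x₂)₁ = (-0.9753, 0.6914).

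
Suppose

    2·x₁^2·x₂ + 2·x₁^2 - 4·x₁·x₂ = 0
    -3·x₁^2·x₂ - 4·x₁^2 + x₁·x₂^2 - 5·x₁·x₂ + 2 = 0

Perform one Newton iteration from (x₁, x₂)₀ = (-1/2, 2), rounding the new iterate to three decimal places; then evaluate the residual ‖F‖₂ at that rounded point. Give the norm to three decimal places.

115.560

At (-1/2, 2): F = (5.500, 2.500).
Jacobian J = [[4·x₁·x₂ + 4·x₁ - 4·x₂, 2·x₁^2 - 4·x₁], [-6·x₁·x₂ - 8·x₁ + x₂^2 - 5·x₂, -3·x₁^2 + 2·x₁·x₂ - 5·x₁]].
At the point, J = [[-14.000, 2.500], [4.000, -0.250]] (det J = -6.500).
Solving J·Δ = −F gives Δ = (-1.173, -8.769).
Then the next iterate is (x₁, x₂)₁ = (-1.673, -6.769).
Re-evaluating at (-1.673, -6.769): F = (-77.59219, -85.63634), so ‖F‖₂ = 115.560.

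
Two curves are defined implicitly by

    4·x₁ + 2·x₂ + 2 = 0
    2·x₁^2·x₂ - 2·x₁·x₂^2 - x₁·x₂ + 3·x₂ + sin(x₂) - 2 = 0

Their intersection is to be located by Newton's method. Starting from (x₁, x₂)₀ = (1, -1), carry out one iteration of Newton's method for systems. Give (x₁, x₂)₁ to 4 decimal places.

At (1, -1): F = (4.0000, -8.841471).
Jacobian J = [[4, 2], [4·x₁·x₂ - 2·x₂^2 - x₂, 2·x₁^2 - 4·x₁·x₂ - x₁ + cos(x₂) + 3]].
At the point, J = [[4.0000, 2.0000], [-5.0000, 8.540302]] (det J = 44.161209).
Solving J·Δ = −F gives Δ = (-1.1740, 0.3479).
Then the next iterate is (x₁, x₂)₁ = (-0.1740, -0.6521).

(-0.1740, -0.6521)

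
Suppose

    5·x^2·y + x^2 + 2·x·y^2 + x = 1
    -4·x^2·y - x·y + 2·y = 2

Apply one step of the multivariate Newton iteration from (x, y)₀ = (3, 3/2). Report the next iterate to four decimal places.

(2.1967, 0.7601)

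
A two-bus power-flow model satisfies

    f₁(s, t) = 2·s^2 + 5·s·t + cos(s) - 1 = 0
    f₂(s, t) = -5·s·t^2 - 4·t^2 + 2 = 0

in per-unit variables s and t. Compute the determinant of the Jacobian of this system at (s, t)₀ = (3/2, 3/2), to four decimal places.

-346.9614

J = [[4·s + 5·t - sin(s), 5·s], [-5·t^2, -10·s·t - 8·t]].
At the point, J = [[12.502505, 7.5000], [-11.2500, -34.5000]].
det J = -346.9614.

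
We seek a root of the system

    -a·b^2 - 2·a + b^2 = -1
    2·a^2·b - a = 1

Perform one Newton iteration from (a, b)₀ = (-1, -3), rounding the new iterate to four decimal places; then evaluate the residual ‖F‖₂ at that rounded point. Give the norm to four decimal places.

6.6081

At (-1, -3): F = (21.0000, -6.0000).
Jacobian J = [[-b^2 - 2, -2·a·b + 2·b], [4·a·b - 1, 2·a^2]].
At the point, J = [[-11.0000, -12.0000], [11.0000, 2.0000]] (det J = 110.0000).
Solving J·Δ = −F gives Δ = (0.2727, 1.5000).
Then the next iterate is (a, b)₁ = (-0.7273, -1.5000).
Re-evaluating at (-0.7273, -1.5000): F = (6.341025, -1.859596), so ‖F‖₂ = 6.6081.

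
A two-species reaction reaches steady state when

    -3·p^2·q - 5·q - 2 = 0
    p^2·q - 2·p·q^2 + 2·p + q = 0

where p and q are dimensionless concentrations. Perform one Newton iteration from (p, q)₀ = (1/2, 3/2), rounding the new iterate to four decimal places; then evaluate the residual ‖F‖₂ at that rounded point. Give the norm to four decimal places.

3079.8358

At (1/2, 3/2): F = (-10.6250, 0.6250).
Jacobian J = [[-6·p·q, -3·p^2 - 5], [2·p·q - 2·q^2 + 2, p^2 - 4·p·q + 1]].
At the point, J = [[-4.5000, -5.7500], [-1.0000, -1.7500]] (det J = 2.1250).
Solving J·Δ = −F gives Δ = (-10.4412, 6.3235).
Then the next iterate is (p, q)₁ = (-9.9412, 7.8235).
Re-evaluating at (-9.9412, 7.8235): F = (-2360.647340, 1978.062797), so ‖F‖₂ = 3079.8358.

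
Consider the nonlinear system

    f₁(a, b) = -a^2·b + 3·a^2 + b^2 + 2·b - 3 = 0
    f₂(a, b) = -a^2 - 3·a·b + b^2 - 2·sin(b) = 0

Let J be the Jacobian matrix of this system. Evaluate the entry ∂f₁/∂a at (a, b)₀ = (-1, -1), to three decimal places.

-8.000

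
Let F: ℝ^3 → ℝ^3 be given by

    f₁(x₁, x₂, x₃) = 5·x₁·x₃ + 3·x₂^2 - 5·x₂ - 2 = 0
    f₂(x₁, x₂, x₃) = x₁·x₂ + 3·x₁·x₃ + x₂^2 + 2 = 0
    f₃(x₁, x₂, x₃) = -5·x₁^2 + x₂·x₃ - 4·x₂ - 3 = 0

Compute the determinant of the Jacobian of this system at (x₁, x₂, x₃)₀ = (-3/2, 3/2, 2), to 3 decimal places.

-101.250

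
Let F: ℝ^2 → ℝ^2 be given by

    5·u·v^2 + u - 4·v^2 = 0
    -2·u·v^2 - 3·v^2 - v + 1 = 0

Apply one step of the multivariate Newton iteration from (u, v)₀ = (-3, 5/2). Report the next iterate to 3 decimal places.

At (-3, 5/2): F = (-121.750, 17.250).
Jacobian J = [[5·v^2 + 1, 10·u·v - 8·v], [-2·v^2, -4·u·v - 6·v - 1]].
At the point, J = [[32.250, -95.000], [-12.500, 14.000]] (det J = -736.000).
Solving J·Δ = −F gives Δ = (-0.089, -1.312).
Then the next iterate is (u, v)₁ = (-3.089, 1.188).

(-3.089, 1.188)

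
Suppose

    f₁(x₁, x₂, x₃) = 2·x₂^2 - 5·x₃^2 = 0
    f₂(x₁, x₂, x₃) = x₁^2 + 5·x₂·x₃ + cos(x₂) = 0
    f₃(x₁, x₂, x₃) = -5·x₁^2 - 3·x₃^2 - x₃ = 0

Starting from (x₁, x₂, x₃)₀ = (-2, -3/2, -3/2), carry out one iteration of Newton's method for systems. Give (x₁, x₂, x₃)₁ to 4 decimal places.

At (-2, -3/2, -3/2): F = (-6.7500, 15.320737, -25.2500).
Jacobian J = [[0, 4·x₂, -10·x₃], [2·x₁, 5·x₃ - sin(x₂), 5·x₂], [-10·x₁, 0, -6·x₃ - 1]].
At the point, J = [[0.0000, -6.0000, 15.0000], [-4.0000, -6.502505, -7.5000], [20.0000, 0.0000, 8.0000]] (det J = 2658.751504).
Solving J·Δ = −F gives Δ = (0.9450, 0.8593, 0.7937).
Then the next iterate is (x₁, x₂, x₃)₁ = (-1.0550, -0.6407, -0.7063).

(-1.0550, -0.6407, -0.7063)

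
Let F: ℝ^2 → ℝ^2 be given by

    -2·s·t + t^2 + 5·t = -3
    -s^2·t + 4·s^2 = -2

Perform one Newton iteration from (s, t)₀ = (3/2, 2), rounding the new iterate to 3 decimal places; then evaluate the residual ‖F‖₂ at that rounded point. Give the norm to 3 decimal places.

7.494

At (3/2, 2): F = (11.000, 6.500).
Jacobian J = [[-2·t, -2·s + 2·t + 5], [-2·s·t + 8·s, -s^2]].
At the point, J = [[-4.000, 6.000], [6.000, -2.250]] (det J = -27.000).
Solving J·Δ = −F gives Δ = (-2.361, -3.407).
Then the next iterate is (s, t)₁ = (-0.861, -1.407).
Re-evaluating at (-0.861, -1.407): F = (-4.47820, 6.00832), so ‖F‖₂ = 7.494.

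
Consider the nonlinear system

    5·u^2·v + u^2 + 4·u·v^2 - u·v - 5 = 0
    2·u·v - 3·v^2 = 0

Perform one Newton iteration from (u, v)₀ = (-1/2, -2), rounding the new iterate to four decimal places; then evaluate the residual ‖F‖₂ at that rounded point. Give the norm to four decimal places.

At (-1/2, -2): F = (-16.2500, -10.0000).
Jacobian J = [[10·u·v + 2·u + 4·v^2 - v, 5·u^2 + 8·u·v - u], [2·v, 2·u - 6·v]].
At the point, J = [[27.0000, 9.7500], [-4.0000, 11.0000]] (det J = 336.0000).
Solving J·Δ = −F gives Δ = (0.2418, 0.9970).
Then the next iterate is (u, v)₁ = (-0.2582, -1.0030).
Re-evaluating at (-0.2582, -1.0030): F = (-6.565650, -2.500078), so ‖F‖₂ = 7.0255.

7.0255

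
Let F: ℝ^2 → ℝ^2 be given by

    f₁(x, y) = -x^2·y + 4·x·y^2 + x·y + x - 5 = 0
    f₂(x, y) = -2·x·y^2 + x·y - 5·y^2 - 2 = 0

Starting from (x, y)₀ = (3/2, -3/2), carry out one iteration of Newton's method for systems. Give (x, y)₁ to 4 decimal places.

At (3/2, -3/2): F = (11.1250, -22.2500).
Jacobian J = [[-2·x·y + 4·y^2 + y + 1, -x^2 + 8·x·y + x], [-2·y^2 + y, -4·x·y + x - 10·y]].
At the point, J = [[13.0000, -18.7500], [-6.0000, 25.5000]] (det J = 219.0000).
Solving J·Δ = −F gives Δ = (0.6096, 1.0160).
Then the next iterate is (x, y)₁ = (2.1096, -0.4840).

(2.1096, -0.4840)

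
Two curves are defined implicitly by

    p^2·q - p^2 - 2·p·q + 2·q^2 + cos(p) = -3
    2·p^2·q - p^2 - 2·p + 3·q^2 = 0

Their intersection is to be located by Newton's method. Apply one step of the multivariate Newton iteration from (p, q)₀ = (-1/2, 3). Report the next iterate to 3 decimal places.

(1.266, 2.087)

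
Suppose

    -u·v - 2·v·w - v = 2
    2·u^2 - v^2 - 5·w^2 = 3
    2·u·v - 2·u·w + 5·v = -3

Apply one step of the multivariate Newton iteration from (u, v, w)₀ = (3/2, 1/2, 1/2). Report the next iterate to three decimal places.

At (3/2, 1/2, 1/2): F = (-3.750, 0.000, 5.500).
Jacobian J = [[-v, -u - 2·w - 1, -2·v], [4·u, -2·v, -10·w], [2·v - 2·w, 2·u + 5, -2·u]].
At the point, J = [[-0.500, -3.500, -1.000], [6.000, -1.000, -5.000], [0.000, 8.000, -3.000]] (det J = -132.500).
Solving J·Δ = −F gives Δ = (-0.532, -0.862, -0.466).
Then the next iterate is (u, v, w)₁ = (0.968, -0.362, 0.034).

(0.968, -0.362, 0.034)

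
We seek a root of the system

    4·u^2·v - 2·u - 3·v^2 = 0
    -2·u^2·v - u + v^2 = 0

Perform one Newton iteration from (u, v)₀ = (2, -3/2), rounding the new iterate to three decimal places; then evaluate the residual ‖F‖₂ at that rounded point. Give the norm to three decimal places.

At (2, -3/2): F = (-34.750, 12.250).
Jacobian J = [[8·u·v - 2, 4·u^2 - 6·v], [-4·u·v - 1, -2·u^2 + 2·v]].
At the point, J = [[-26.000, 25.000], [11.000, -11.000]] (det J = 11.000).
Solving J·Δ = −F gives Δ = (-6.909, -5.795).
Then the next iterate is (u, v)₁ = (-4.909, -7.295).
Re-evaluating at (-4.909, -7.295): F = (-853.02091, 409.71994), so ‖F‖₂ = 946.317.

946.317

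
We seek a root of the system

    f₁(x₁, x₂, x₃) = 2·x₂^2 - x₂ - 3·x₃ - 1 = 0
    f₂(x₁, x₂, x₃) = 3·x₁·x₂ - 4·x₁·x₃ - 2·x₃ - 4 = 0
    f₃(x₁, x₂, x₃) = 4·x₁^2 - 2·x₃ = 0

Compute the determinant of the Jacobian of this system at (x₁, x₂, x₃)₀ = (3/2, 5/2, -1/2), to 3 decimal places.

J = [[0, 4·x₂ - 1, -3], [3·x₂ - 4·x₃, 3·x₁, -4·x₁ - 2], [8·x₁, 0, -2]].
At the point, J = [[0.000, 9.000, -3.000], [9.500, 4.500, -8.000], [12.000, 0.000, -2.000]].
det J = -531.000.

-531.000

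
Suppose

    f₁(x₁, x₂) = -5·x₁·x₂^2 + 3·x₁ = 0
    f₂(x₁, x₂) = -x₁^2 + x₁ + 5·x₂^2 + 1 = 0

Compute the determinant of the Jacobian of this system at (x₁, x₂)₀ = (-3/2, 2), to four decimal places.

-460.0000

J = [[-5·x₂^2 + 3, -10·x₁·x₂], [-2·x₁ + 1, 10·x₂]].
At the point, J = [[-17.0000, 30.0000], [4.0000, 20.0000]].
det J = -460.0000.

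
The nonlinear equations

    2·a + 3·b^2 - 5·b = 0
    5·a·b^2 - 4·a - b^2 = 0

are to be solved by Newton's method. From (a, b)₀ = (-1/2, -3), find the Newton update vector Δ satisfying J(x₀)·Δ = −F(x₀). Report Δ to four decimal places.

(-0.1853, 1.7665)

At (-1/2, -3): F = (41.0000, -29.5000).
Jacobian J = [[2, 6·b - 5], [5·b^2 - 4, 10·a·b - 2·b]].
At the point, J = [[2.0000, -23.0000], [41.0000, 21.0000]] (det J = 985.0000).
Solving J·Δ = −F gives Δ = (-0.1853, 1.7665).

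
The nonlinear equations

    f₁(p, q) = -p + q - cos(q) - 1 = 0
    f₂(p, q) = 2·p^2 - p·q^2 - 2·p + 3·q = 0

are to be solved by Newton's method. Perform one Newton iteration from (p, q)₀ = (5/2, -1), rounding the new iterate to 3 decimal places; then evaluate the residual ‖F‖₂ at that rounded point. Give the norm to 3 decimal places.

33.676

At (5/2, -1): F = (-5.04030, 2.000).
Jacobian J = [[-1, sin(q) + 1], [4·p - q^2 - 2, -2·p·q + 3]].
At the point, J = [[-1.000, 0.15853], [7.000, 8.000]] (det J = -9.10970).
Solving J·Δ = −F gives Δ = (-4.461, 3.653).
Then the next iterate is (p, q)₁ = (-1.961, 2.653).
Re-evaluating at (-1.961, 2.653): F = (4.49699, 33.37436), so ‖F‖₂ = 33.676.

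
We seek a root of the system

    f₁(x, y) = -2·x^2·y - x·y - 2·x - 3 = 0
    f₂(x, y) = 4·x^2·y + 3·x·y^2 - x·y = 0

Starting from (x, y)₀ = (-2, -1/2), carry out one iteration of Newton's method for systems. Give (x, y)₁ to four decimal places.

At (-2, -1/2): F = (4.0000, -10.5000).
Jacobian J = [[-4·x·y - y - 2, -2·x^2 - x], [8·x·y + 3·y^2 - y, 4·x^2 + 6·x·y - x]].
At the point, J = [[-5.5000, -6.0000], [9.2500, 24.0000]] (det J = -76.5000).
Solving J·Δ = −F gives Δ = (0.4314, 0.2712).
Then the next iterate is (x, y)₁ = (-1.5686, -0.2288).

(-1.5686, -0.2288)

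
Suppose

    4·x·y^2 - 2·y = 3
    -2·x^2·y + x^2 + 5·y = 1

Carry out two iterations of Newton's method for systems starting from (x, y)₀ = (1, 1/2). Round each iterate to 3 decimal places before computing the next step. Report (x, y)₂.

(-4.150, -1.500)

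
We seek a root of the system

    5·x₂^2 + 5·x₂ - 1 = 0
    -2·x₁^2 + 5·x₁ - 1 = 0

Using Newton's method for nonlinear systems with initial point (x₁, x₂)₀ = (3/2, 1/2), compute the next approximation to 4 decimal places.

(3.5000, 0.2250)

At (3/2, 1/2): F = (2.7500, 2.0000).
Jacobian J = [[0, 10·x₂ + 5], [-4·x₁ + 5, 0]].
At the point, J = [[0.0000, 10.0000], [-1.0000, 0.0000]] (det J = 10.0000).
Solving J·Δ = −F gives Δ = (2.0000, -0.2750).
Then the next iterate is (x₁, x₂)₁ = (3.5000, 0.2250).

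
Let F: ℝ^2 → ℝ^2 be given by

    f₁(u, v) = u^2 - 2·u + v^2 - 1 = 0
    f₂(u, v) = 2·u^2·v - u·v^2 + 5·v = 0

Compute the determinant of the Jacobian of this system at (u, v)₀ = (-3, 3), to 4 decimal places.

J = [[2·u - 2, 2·v], [4·u·v - v^2, 2·u^2 - 2·u·v + 5]].
At the point, J = [[-8.0000, 6.0000], [-45.0000, 41.0000]].
det J = -58.0000.

-58.0000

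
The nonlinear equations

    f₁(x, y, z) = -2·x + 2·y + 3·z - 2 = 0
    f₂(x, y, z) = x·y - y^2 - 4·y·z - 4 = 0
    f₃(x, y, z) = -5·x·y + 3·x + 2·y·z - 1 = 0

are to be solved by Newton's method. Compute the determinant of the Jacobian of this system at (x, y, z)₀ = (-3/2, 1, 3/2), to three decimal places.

J = [[-2, 2, 3], [y, x - 2·y - 4·z, -4·y], [-5·y + 3, -5·x + 2·z, 2·y]].
At the point, J = [[-2.000, 2.000, 3.000], [1.000, -9.500, -4.000], [-2.000, 10.500, 2.000]].
det J = -59.500.

-59.500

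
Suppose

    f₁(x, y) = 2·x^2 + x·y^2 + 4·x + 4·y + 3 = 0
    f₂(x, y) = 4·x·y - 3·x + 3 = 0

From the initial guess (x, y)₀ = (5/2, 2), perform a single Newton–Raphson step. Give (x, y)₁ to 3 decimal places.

At (5/2, 2): F = (43.500, 15.500).
Jacobian J = [[4·x + y^2 + 4, 2·x·y + 4], [4·y - 3, 4·x]].
At the point, J = [[18.000, 14.000], [5.000, 10.000]] (det J = 110.000).
Solving J·Δ = −F gives Δ = (-1.982, -0.559).
Then the next iterate is (x, y)₁ = (0.518, 1.441).

(0.518, 1.441)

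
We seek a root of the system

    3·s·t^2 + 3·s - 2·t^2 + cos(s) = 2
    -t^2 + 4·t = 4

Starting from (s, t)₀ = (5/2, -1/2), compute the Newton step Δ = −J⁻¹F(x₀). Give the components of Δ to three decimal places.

At (5/2, -1/2): F = (6.07386, -6.250).
Jacobian J = [[3·t^2 - sin(s) + 3, 6·s·t - 4·t], [0, -2·t + 4]].
At the point, J = [[3.15153, -5.500], [0.000, 5.000]] (det J = 15.75764).
Solving J·Δ = −F gives Δ = (0.254, 1.250).

(0.254, 1.250)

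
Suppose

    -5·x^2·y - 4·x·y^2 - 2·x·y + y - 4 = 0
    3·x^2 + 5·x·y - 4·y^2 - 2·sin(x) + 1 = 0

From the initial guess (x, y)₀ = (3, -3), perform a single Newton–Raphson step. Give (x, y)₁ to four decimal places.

(1.8100, -1.4818)

At (3, -3): F = (38.0000, -53.282240).
Jacobian J = [[-10·x·y - 4·y^2 - 2·y, -5·x^2 - 8·x·y - 2·x + 1], [6·x + 5·y - 2·cos(x), 5·x - 8·y]].
At the point, J = [[60.0000, 22.0000], [4.979985, 39.0000]] (det J = 2230.440330).
Solving J·Δ = −F gives Δ = (-1.1900, 1.5182).
Then the next iterate is (x, y)₁ = (1.8100, -1.4818).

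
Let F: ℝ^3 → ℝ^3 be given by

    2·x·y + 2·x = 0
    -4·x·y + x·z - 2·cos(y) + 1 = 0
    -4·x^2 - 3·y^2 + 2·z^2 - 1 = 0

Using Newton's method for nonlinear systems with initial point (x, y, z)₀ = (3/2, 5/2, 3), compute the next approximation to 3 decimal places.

At (3/2, 5/2, 3): F = (10.500, -7.89771, -10.750).
Jacobian J = [[2·y + 2, 2·x, 0], [-4·y + z, -4·x + 2·sin(y), x], [-8·x, -6·y, 4·z]].
At the point, J = [[7.000, 3.000, 0.000], [-7.000, -4.80306, 1.500], [-12.000, -15.000, 12.000]] (det J = -47.95668).
Solving J·Δ = −F gives Δ = (-2.773, 2.971, 1.836).
Then the next iterate is (x, y, z)₁ = (-1.273, 5.471, 4.836).

(-1.273, 5.471, 4.836)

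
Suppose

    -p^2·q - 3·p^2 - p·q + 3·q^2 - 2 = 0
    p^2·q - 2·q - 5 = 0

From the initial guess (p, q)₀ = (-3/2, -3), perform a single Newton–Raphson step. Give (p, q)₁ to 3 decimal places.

At (-3/2, -3): F = (20.500, -5.750).
Jacobian J = [[-2·p·q - 6·p - q, -p^2 - p + 6·q], [2·p·q, p^2 - 2]].
At the point, J = [[3.000, -18.750], [9.000, 0.250]] (det J = 169.500).
Solving J·Δ = −F gives Δ = (0.606, 1.190).
Then the next iterate is (p, q)₁ = (-0.894, -1.810).

(-0.894, -1.810)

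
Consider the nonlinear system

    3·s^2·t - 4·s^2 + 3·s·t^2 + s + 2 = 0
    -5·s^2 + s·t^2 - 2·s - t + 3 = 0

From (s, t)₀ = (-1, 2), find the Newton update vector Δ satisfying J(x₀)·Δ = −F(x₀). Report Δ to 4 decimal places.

(0.1429, -0.8571)

At (-1, 2): F = (-9.0000, -6.0000).
Jacobian J = [[6·s·t - 8·s + 3·t^2 + 1, 3·s^2 + 6·s·t], [-10·s + t^2 - 2, 2·s·t - 1]].
At the point, J = [[9.0000, -9.0000], [12.0000, -5.0000]] (det J = 63.0000).
Solving J·Δ = −F gives Δ = (0.1429, -0.8571).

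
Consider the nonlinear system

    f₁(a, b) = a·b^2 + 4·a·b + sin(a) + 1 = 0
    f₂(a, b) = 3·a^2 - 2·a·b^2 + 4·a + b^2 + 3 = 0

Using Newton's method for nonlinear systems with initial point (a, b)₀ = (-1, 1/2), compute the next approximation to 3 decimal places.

(0.810, 1.092)

At (-1, 1/2): F = (-2.09147, 2.750).
Jacobian J = [[b^2 + 4·b + cos(a), 2·a·b + 4·a], [6·a - 2·b^2 + 4, -4·a·b + 2·b]].
At the point, J = [[2.79030, -5.000], [-2.500, 3.000]] (det J = -4.12909).
Solving J·Δ = −F gives Δ = (1.810, 0.592).
Then the next iterate is (a, b)₁ = (0.810, 1.092).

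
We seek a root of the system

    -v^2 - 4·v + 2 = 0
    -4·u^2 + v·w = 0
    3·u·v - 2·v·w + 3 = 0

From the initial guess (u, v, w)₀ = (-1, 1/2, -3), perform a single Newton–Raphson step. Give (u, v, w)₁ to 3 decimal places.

(-0.637, 0.450, 1.894)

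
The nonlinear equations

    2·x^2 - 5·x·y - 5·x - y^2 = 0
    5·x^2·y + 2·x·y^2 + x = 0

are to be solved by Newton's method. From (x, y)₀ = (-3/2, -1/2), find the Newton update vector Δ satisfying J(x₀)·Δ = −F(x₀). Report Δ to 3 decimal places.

At (-3/2, -1/2): F = (8.000, -7.875).
Jacobian J = [[4·x - 5·y - 5, -5·x - 2·y], [10·x·y + 2·y^2 + 1, 5·x^2 + 4·x·y]].
At the point, J = [[-8.500, 8.500], [9.000, 14.250]] (det J = -197.625).
Solving J·Δ = −F gives Δ = (0.916, -0.026).

(0.916, -0.026)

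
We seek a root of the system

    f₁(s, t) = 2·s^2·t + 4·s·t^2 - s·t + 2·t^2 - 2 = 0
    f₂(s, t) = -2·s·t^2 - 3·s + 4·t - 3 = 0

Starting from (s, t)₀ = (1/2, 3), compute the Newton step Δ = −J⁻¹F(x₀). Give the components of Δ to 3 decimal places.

(0.075, -1.539)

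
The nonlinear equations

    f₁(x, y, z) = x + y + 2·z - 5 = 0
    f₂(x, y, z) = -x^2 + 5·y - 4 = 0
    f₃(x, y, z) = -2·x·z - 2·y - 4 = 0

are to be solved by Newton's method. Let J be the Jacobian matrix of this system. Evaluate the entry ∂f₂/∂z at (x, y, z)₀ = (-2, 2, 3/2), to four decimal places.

0.0000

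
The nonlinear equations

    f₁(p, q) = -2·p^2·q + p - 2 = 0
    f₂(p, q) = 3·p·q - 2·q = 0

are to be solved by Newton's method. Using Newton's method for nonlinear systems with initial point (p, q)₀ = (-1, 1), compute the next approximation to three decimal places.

(-0.211, 0.474)

At (-1, 1): F = (-5.000, -5.000).
Jacobian J = [[-4·p·q + 1, -2·p^2], [3·q, 3·p - 2]].
At the point, J = [[5.000, -2.000], [3.000, -5.000]] (det J = -19.000).
Solving J·Δ = −F gives Δ = (0.789, -0.526).
Then the next iterate is (p, q)₁ = (-0.211, 0.474).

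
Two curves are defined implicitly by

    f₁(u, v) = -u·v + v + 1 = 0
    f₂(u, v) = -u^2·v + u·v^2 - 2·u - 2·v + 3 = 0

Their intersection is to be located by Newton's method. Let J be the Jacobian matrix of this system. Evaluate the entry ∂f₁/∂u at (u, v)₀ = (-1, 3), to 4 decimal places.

∂f₁/∂u = -v.
At (-1, 3) this is -3.0000.

-3.0000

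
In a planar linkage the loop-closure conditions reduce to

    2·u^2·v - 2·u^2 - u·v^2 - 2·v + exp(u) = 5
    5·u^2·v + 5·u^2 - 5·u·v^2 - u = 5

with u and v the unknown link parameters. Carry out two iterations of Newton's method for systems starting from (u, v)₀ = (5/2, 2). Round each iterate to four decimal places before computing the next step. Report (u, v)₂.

(2.3026, 2.8715)

At (5/2, 2): F = (5.682494, 36.2500).
Jacobian J = [[4·u·v - 4·u - v^2 + exp(u), 2·u^2 - 2·u·v - 2], [10·u·v + 10·u - 5·v^2 - 1, 5·u^2 - 10·u·v]].
At the point, J = [[18.182494, 0.5000], [54.0000, -18.7500]] (det J = -367.921762).
Solving J·Δ = −F gives Δ = (-0.3389, 0.9574).
Then the next iterate is (u, v)₁ = (2.1611, 2.9574).
Round to (2.1611, 2.9574) and repeat: F = (-2.852065, -9.256045), J = [[16.855015, -5.441768], [40.792298, -40.560605]].
Δ = (0.1415, -0.0859), so (u, v)₂ = (2.3026, 2.8715).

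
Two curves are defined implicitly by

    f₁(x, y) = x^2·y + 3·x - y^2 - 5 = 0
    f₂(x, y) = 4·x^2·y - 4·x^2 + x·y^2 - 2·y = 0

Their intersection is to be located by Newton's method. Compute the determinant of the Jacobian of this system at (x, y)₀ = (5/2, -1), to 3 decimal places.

J = [[2·x·y + 3, x^2 - 2·y], [8·x·y - 8·x + y^2, 4·x^2 + 2·x·y - 2]].
At the point, J = [[-2.000, 8.250], [-39.000, 18.000]].
det J = 285.750.

285.750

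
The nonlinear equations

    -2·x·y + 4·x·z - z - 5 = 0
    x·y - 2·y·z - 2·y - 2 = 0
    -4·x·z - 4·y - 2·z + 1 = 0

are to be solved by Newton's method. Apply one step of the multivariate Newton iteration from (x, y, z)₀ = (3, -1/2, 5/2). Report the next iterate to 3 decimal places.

At (3, -1/2, 5/2): F = (25.500, 0.000, -32.000).
Jacobian J = [[-2·y + 4·z, -2·x, 4·x - 1], [y, x - 2·z - 2, -2·y], [-4·z, -4, -4·x - 2]].
At the point, J = [[11.000, -6.000, 11.000], [-0.500, -4.000, 1.000], [-10.000, -4.000, -14.000]] (det J = 344.000).
Solving J·Δ = −F gives Δ = (-0.913, -0.275, -1.555).
Then the next iterate is (x, y, z)₁ = (2.087, -0.775, 0.945).

(2.087, -0.775, 0.945)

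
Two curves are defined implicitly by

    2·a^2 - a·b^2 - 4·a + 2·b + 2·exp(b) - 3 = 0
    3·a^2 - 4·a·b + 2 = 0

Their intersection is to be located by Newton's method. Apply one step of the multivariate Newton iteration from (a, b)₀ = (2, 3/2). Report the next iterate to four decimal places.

At (2, 3/2): F = (4.463378, 2.0000).
Jacobian J = [[4·a - b^2 - 4, -2·a·b + 2·exp(b) + 2], [6·a - 4·b, -4·a]].
At the point, J = [[1.7500, 4.963378], [6.0000, -8.0000]] (det J = -43.780269).
Solving J·Δ = −F gives Δ = (-1.0423, -0.5318).
Then the next iterate is (a, b)₁ = (0.9577, 0.9682).

(0.9577, 0.9682)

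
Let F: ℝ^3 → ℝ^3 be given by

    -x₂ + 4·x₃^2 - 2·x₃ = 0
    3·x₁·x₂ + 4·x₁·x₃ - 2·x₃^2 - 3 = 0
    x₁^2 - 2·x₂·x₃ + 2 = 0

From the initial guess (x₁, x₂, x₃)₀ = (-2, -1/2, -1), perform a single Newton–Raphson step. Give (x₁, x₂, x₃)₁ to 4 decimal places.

(-0.8402, -1.0320, -0.2968)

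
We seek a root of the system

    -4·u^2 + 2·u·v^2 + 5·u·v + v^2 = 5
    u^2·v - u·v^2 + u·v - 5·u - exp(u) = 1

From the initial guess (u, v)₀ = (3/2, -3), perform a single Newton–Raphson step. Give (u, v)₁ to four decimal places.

(0.4818, -2.4749)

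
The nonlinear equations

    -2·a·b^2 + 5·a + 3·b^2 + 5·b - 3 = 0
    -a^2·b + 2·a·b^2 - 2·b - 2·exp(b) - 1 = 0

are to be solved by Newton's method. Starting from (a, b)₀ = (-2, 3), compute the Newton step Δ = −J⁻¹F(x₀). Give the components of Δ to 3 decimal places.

At (-2, 3): F = (65.000, -95.17107).
Jacobian J = [[-2·b^2 + 5, -4·a·b + 6·b + 5], [-2·a·b + 2·b^2, -a^2 + 4·a·b - 2·exp(b) - 2]].
At the point, J = [[-13.000, 47.000], [30.000, -70.17107]] (det J = -497.77604).
Solving J·Δ = −F gives Δ = (-0.177, -1.432).

(-0.177, -1.432)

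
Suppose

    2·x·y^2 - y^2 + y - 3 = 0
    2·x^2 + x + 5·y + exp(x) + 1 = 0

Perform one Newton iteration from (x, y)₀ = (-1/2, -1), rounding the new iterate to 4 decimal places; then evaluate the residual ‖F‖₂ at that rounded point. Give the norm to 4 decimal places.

4.3424

At (-1/2, -1): F = (-6.0000, -3.393469).
Jacobian J = [[2·y^2, 4·x·y - 2·y + 1], [4·x + exp(x) + 1, 5]].
At the point, J = [[2.0000, 5.0000], [-0.393469, 5.0000]] (det J = 11.967347).
Solving J·Δ = −F gives Δ = (1.0890, 0.7644).
Then the next iterate is (x, y)₁ = (0.5890, -0.2356).
Re-evaluating at (0.5890, -0.2356): F = (-3.225720, 2.907027), so ‖F‖₂ = 4.3424.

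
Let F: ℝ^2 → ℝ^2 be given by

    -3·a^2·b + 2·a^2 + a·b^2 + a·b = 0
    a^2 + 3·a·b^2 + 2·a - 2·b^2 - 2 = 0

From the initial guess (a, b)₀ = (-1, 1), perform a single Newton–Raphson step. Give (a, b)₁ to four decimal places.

At (-1, 1): F = (-3.0000, -8.0000).
Jacobian J = [[-6·a·b + 4·a + b^2 + b, -3·a^2 + 2·a·b + a], [2·a + 3·b^2 + 2, 6·a·b - 4·b]].
At the point, J = [[4.0000, -6.0000], [3.0000, -10.0000]] (det J = -22.0000).
Solving J·Δ = −F gives Δ = (-0.8182, -1.0455).
Then the next iterate is (a, b)₁ = (-1.8182, -0.0455).

(-1.8182, -0.0455)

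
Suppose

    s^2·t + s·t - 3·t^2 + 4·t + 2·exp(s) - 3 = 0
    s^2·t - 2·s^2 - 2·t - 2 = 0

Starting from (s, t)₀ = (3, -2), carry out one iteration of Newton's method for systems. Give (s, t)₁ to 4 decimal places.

(1.9427, -0.7679)

At (3, -2): F = (-6.828926, -34.0000).
Jacobian J = [[2·s·t + t + 2·exp(s), s^2 + s - 6·t + 4], [2·s·t - 4·s, s^2 - 2]].
At the point, J = [[26.171074, 28.0000], [-24.0000, 7.0000]] (det J = 855.197517).
Solving J·Δ = −F gives Δ = (-1.0573, 1.2321).
Then the next iterate is (s, t)₁ = (1.9427, -0.7679).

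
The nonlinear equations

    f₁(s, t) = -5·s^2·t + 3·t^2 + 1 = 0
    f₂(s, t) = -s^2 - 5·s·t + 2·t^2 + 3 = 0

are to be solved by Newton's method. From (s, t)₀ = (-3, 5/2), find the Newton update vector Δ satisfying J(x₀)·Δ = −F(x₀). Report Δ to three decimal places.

At (-3, 5/2): F = (-92.750, 44.000).
Jacobian J = [[-10·s·t, -5·s^2 + 6·t], [-2·s - 5·t, -5·s + 4·t]].
At the point, J = [[75.000, -30.000], [-6.500, 25.000]] (det J = 1680.000).
Solving J·Δ = −F gives Δ = (0.594, -1.605).

(0.594, -1.605)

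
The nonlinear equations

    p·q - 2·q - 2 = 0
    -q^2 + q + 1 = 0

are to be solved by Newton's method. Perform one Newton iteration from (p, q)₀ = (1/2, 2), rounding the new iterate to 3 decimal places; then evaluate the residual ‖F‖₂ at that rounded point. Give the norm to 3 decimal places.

At (1/2, 2): F = (-5.000, -1.000).
Jacobian J = [[q, p - 2], [0, -2·q + 1]].
At the point, J = [[2.000, -1.500], [0.000, -3.000]] (det J = -6.000).
Solving J·Δ = −F gives Δ = (2.250, -0.333).
Then the next iterate is (p, q)₁ = (2.750, 1.667).
Re-evaluating at (2.750, 1.667): F = (-0.74975, -0.11189), so ‖F‖₂ = 0.758.

0.758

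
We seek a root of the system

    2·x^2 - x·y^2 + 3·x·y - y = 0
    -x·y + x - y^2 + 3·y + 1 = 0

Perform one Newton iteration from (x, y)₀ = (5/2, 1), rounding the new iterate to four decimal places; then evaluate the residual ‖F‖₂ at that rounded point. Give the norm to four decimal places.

At (5/2, 1): F = (16.5000, 3.0000).
Jacobian J = [[4·x - y^2 + 3·y, -2·x·y + 3·x - 1], [-y + 1, -x - 2·y + 3]].
At the point, J = [[12.0000, 1.5000], [0.0000, -1.5000]] (det J = -18.0000).
Solving J·Δ = −F gives Δ = (-1.6250, 2.0000).
Then the next iterate is (x, y)₁ = (0.8750, 3.0000).
Re-evaluating at (0.8750, 3.0000): F = (-1.468750, -0.7500), so ‖F‖₂ = 1.6492.

1.6492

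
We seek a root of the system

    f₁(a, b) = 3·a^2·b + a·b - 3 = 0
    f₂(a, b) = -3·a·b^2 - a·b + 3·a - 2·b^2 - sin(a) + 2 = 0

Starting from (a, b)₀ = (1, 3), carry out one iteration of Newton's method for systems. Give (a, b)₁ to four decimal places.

(0.8084, 1.7560)

At (1, 3): F = (9.0000, -43.841471).
Jacobian J = [[6·a·b + b, 3·a^2 + a], [-3·b^2 - b - cos(a) + 3, -6·a·b - a - 4·b]].
At the point, J = [[21.0000, 4.0000], [-27.540302, -31.0000]] (det J = -540.838791).
Solving J·Δ = −F gives Δ = (-0.1916, -1.2440).
Then the next iterate is (a, b)₁ = (0.8084, 1.7560).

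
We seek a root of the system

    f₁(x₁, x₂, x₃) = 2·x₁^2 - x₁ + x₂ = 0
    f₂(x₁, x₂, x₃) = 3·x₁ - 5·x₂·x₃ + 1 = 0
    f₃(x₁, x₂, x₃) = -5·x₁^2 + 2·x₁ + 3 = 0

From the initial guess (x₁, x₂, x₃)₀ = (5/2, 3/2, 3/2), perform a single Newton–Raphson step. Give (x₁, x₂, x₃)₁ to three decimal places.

(1.489, -0.902, 3.131)

At (5/2, 3/2, 3/2): F = (11.500, -2.750, -23.250).
Jacobian J = [[4·x₁ - 1, 1, 0], [3, -5·x₃, -5·x₂], [-10·x₁ + 2, 0, 0]].
At the point, J = [[9.000, 1.000, 0.000], [3.000, -7.500, -7.500], [-23.000, 0.000, 0.000]] (det J = 172.500).
Solving J·Δ = −F gives Δ = (-1.011, -2.402, 1.631).
Then the next iterate is (x₁, x₂, x₃)₁ = (1.489, -0.902, 3.131).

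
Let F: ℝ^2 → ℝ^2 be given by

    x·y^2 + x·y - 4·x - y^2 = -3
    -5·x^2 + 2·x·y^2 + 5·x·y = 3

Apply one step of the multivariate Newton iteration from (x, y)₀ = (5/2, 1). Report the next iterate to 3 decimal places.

At (5/2, 1): F = (-3.000, -16.750).
Jacobian J = [[y^2 + y - 4, 2·x·y + x - 2·y], [-10·x + 2·y^2 + 5·y, 4·x·y + 5·x]].
At the point, J = [[-2.000, 5.500], [-18.000, 22.500]] (det J = 54.000).
Solving J·Δ = −F gives Δ = (-0.456, 0.380).
Then the next iterate is (x, y)₁ = (2.044, 1.380).

(2.044, 1.380)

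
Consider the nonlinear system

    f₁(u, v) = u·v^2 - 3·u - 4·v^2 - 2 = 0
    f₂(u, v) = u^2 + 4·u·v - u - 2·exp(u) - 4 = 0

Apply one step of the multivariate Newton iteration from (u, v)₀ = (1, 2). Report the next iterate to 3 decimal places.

(2.823, 0.735)

At (1, 2): F = (-17.000, -1.43656).
Jacobian J = [[v^2 - 3, 2·u·v - 8·v], [2·u + 4·v - 2·exp(u) - 1, 4·u]].
At the point, J = [[1.000, -12.000], [3.56344, 4.000]] (det J = 46.76124).
Solving J·Δ = −F gives Δ = (1.823, -1.265).
Then the next iterate is (u, v)₁ = (2.823, 0.735).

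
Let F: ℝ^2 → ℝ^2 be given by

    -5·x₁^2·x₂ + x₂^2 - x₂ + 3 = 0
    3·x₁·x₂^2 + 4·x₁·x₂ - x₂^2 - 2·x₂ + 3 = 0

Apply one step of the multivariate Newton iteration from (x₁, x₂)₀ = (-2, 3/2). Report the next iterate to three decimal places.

At (-2, 3/2): F = (-26.250, -27.750).
Jacobian J = [[-10·x₁·x₂, -5·x₁^2 + 2·x₂ - 1], [3·x₂^2 + 4·x₂, 6·x₁·x₂ + 4·x₁ - 2·x₂ - 2]].
At the point, J = [[30.000, -18.000], [12.750, -31.000]] (det J = -700.500).
Solving J·Δ = −F gives Δ = (0.449, -0.711).
Then the next iterate is (x₁, x₂)₁ = (-1.551, 0.789).

(-1.551, 0.789)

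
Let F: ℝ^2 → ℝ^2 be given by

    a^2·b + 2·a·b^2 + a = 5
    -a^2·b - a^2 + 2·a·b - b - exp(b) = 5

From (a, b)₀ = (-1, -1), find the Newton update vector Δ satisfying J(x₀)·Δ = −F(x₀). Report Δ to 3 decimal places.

At (-1, -1): F = (-9.000, -2.36788).
Jacobian J = [[2·a·b + 2·b^2 + 1, a^2 + 4·a·b], [-2·a·b - 2·a + 2·b, -a^2 + 2·a - exp(b) - 1]].
At the point, J = [[5.000, 5.000], [-2.000, -4.36788]] (det J = -11.83940).
Solving J·Δ = −F gives Δ = (4.320, -2.520).

(4.320, -2.520)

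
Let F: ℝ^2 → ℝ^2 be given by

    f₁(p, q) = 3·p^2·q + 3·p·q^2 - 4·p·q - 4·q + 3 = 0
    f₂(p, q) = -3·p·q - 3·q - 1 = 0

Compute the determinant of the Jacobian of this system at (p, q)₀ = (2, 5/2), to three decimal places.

-123.750

J = [[6·p·q + 3·q^2 - 4·q, 3·p^2 + 6·p·q - 4·p - 4], [-3·q, -3·p - 3]].
At the point, J = [[38.750, 30.000], [-7.500, -9.000]].
det J = -123.750.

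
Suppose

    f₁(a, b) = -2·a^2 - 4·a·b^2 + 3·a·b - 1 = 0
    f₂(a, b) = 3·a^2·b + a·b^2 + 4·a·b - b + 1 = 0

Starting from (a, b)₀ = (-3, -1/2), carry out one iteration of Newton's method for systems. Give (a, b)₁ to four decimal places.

(-1.9251, -0.5614)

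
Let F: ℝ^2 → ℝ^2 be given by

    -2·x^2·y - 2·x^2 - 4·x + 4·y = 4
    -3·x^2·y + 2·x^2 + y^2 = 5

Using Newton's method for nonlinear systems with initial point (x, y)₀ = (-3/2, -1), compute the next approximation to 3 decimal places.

(-2.268, 1.145)

At (-3/2, -1): F = (-2.000, 7.250).
Jacobian J = [[-4·x·y - 4·x - 4, -2·x^2 + 4], [-6·x·y + 4·x, -3·x^2 + 2·y]].
At the point, J = [[-4.000, -0.500], [-15.000, -8.750]] (det J = 27.500).
Solving J·Δ = −F gives Δ = (-0.768, 2.145).
Then the next iterate is (x, y)₁ = (-2.268, 1.145).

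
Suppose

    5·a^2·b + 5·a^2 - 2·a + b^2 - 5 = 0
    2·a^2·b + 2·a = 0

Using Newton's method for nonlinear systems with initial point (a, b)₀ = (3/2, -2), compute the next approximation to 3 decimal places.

(-4.781, -14.625)

At (3/2, -2): F = (-15.250, -6.000).
Jacobian J = [[10·a·b + 10·a - 2, 5·a^2 + 2·b], [4·a·b + 2, 2·a^2]].
At the point, J = [[-17.000, 7.250], [-10.000, 4.500]] (det J = -4.000).
Solving J·Δ = −F gives Δ = (-6.281, -12.625).
Then the next iterate is (a, b)₁ = (-4.781, -14.625).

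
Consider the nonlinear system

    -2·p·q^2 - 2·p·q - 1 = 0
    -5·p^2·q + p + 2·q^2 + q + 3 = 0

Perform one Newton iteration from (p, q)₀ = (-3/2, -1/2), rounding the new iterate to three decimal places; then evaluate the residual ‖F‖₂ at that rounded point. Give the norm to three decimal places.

45.521

At (-3/2, -1/2): F = (-1.750, 7.125).
Jacobian J = [[-2·q^2 - 2·q, -4·p·q - 2·p], [-10·p·q + 1, -5·p^2 + 4·q + 1]].
At the point, J = [[0.500, 0.000], [-6.500, -12.250]] (det J = -6.125).
Solving J·Δ = −F gives Δ = (3.500, -1.276).
Then the next iterate is (p, q)₁ = (2.000, -1.776).
Re-evaluating at (2.000, -1.776): F = (-6.51270, 45.05235), so ‖F‖₂ = 45.521.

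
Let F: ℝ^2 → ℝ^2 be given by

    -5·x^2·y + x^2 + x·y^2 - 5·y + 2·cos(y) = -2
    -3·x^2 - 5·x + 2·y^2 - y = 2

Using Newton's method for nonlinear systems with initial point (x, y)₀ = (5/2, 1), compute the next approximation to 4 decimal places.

(0.9136, 1.1738)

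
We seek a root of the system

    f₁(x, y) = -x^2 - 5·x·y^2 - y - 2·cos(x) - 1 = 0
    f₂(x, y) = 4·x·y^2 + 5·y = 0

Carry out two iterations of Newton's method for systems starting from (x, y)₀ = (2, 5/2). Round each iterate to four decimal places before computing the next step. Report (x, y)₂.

At (2, 5/2): F = (-69.167706, 62.5000).
Jacobian J = [[-2·x - 5·y^2 + 2·sin(x), -10·x·y - 1], [4·y^2, 8·x·y + 5]].
At the point, J = [[-33.431405, -51.0000], [25.0000, 45.0000]] (det J = -229.413232).
Solving J·Δ = −F gives Δ = (0.3267, -1.5704).
Then the next iterate is (x, y)₁ = (2.3267, 0.9296).
Round to (2.3267, 0.9296) and repeat: F = (-16.024401, 12.690529), J = [[-7.518877, -22.629003], [3.456625, 22.303203]].
Δ = (-0.7848, -0.4474), so (x, y)₂ = (1.5419, 0.4822).

(1.5419, 0.4822)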